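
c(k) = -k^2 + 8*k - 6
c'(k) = 8 - 2*k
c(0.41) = -2.89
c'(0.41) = 7.18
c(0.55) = -1.90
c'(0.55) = 6.90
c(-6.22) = -94.45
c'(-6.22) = 20.44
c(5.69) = 7.14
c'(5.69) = -3.38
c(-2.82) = -36.51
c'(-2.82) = 13.64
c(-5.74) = -84.87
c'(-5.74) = 19.48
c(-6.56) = -101.51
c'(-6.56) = 21.12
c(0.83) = -0.05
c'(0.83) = 6.34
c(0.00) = -6.00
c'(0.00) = 8.00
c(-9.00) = -159.00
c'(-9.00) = 26.00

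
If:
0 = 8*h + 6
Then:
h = -3/4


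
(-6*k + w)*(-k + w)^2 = -6*k^3 + 13*k^2*w - 8*k*w^2 + w^3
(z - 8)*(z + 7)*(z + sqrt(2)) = z^3 - z^2 + sqrt(2)*z^2 - 56*z - sqrt(2)*z - 56*sqrt(2)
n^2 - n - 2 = (n - 2)*(n + 1)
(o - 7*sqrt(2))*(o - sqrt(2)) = o^2 - 8*sqrt(2)*o + 14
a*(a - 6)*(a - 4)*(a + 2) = a^4 - 8*a^3 + 4*a^2 + 48*a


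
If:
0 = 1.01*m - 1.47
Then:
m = 1.46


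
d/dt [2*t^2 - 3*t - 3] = 4*t - 3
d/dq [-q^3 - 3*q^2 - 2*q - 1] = -3*q^2 - 6*q - 2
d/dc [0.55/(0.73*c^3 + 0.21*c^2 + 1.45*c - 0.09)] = (-1.2045*c^2 - 0.231*c - 0.7975)/(0.73*c^3 + 0.21*c^2 + 1.45*c - 0.09)^2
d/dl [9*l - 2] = 9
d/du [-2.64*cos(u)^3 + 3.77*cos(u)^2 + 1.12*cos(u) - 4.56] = (7.92*cos(u)^2 - 7.54*cos(u) - 1.12)*sin(u)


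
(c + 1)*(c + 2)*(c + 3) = c^3 + 6*c^2 + 11*c + 6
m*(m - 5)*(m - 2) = m^3 - 7*m^2 + 10*m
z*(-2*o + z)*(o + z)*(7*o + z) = -14*o^3*z - 9*o^2*z^2 + 6*o*z^3 + z^4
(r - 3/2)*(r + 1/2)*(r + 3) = r^3 + 2*r^2 - 15*r/4 - 9/4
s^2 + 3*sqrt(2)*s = s*(s + 3*sqrt(2))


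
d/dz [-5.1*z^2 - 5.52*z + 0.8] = -10.2*z - 5.52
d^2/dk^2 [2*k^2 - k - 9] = 4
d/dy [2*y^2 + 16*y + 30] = 4*y + 16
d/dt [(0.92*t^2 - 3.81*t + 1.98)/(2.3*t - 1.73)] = (2.116*t^2 - 3.1832*t + 2.0373)/(5.29*t^2 - 7.958*t + 2.9929)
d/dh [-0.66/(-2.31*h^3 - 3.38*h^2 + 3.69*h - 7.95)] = (-4.5738*h^2 - 4.4616*h + 2.4354)/(2.31*h^3 + 3.38*h^2 - 3.69*h + 7.95)^2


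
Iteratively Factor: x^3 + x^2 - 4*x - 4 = (x + 2)*(x^2 - x - 2) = (x - 2)*(x + 2)*(x + 1)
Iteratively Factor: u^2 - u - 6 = (u - 3)*(u + 2)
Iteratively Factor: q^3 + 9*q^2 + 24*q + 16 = (q + 4)*(q^2 + 5*q + 4) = (q + 4)^2*(q + 1)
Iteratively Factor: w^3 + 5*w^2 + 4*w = (w + 4)*(w^2 + w) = w*(w + 4)*(w + 1)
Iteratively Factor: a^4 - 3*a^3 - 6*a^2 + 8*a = (a - 1)*(a^3 - 2*a^2 - 8*a) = (a - 4)*(a - 1)*(a^2 + 2*a) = (a - 4)*(a - 1)*(a + 2)*(a)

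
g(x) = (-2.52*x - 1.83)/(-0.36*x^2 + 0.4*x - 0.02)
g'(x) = (-2.52*x - 1.83)*(0.72*x - 0.4)/(-0.36*x^2 + 0.4*x - 0.02)^2 - 2.52/(-0.36*x^2 + 0.4*x - 0.02)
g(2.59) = 5.97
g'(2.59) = -4.45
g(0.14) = -75.41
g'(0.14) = 692.51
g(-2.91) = -1.30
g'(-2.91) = -0.17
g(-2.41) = -1.38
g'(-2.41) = -0.14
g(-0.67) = 0.31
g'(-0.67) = 6.22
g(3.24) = 3.99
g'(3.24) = -2.08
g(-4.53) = -1.04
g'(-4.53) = -0.14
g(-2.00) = -1.42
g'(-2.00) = -0.04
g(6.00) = 1.60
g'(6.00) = -0.36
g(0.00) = 91.50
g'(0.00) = 1956.00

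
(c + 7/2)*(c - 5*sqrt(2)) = c^2 - 5*sqrt(2)*c + 7*c/2 - 35*sqrt(2)/2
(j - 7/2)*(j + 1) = j^2 - 5*j/2 - 7/2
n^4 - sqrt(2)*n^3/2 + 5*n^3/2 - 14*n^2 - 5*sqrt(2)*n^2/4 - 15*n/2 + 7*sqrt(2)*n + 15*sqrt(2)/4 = (n - 3)*(n + 1/2)*(n + 5)*(n - sqrt(2)/2)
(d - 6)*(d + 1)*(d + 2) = d^3 - 3*d^2 - 16*d - 12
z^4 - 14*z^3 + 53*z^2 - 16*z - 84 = (z - 7)*(z - 6)*(z - 2)*(z + 1)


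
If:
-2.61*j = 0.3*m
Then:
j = -0.114942528735632*m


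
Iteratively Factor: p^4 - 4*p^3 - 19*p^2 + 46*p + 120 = (p + 2)*(p^3 - 6*p^2 - 7*p + 60) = (p - 5)*(p + 2)*(p^2 - p - 12) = (p - 5)*(p - 4)*(p + 2)*(p + 3)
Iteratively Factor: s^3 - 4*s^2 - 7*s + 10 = (s - 5)*(s^2 + s - 2) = (s - 5)*(s - 1)*(s + 2)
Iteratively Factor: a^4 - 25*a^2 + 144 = (a + 4)*(a^3 - 4*a^2 - 9*a + 36) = (a + 3)*(a + 4)*(a^2 - 7*a + 12) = (a - 3)*(a + 3)*(a + 4)*(a - 4)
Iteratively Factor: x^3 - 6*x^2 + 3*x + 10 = (x - 5)*(x^2 - x - 2) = (x - 5)*(x - 2)*(x + 1)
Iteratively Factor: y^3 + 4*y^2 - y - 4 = (y + 4)*(y^2 - 1) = (y - 1)*(y + 4)*(y + 1)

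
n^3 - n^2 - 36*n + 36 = (n - 6)*(n - 1)*(n + 6)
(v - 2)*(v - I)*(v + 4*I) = v^3 - 2*v^2 + 3*I*v^2 + 4*v - 6*I*v - 8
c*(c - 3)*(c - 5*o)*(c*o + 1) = c^4*o - 5*c^3*o^2 - 3*c^3*o + c^3 + 15*c^2*o^2 - 5*c^2*o - 3*c^2 + 15*c*o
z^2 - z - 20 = (z - 5)*(z + 4)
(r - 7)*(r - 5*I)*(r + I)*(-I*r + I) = -I*r^4 - 4*r^3 + 8*I*r^3 + 32*r^2 - 12*I*r^2 - 28*r + 40*I*r - 35*I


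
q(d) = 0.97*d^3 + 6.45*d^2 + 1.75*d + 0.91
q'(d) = 2.91*d^2 + 12.9*d + 1.75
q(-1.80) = 13.00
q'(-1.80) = -12.04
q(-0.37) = 1.10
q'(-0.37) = -2.62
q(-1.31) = 7.51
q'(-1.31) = -10.16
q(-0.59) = 1.92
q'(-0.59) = -4.85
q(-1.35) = 7.92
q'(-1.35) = -10.36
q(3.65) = 140.40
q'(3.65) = 87.60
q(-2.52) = 21.94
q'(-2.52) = -12.28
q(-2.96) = 27.09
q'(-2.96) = -10.94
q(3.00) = 90.40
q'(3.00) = 66.64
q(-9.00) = -199.52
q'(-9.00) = 121.36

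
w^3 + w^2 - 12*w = w*(w - 3)*(w + 4)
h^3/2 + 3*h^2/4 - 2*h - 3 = (h/2 + 1)*(h - 2)*(h + 3/2)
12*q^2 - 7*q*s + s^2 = (-4*q + s)*(-3*q + s)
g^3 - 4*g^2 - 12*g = g*(g - 6)*(g + 2)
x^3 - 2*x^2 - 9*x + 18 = (x - 3)*(x - 2)*(x + 3)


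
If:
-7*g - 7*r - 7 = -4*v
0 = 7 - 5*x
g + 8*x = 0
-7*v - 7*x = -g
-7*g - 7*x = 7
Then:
No Solution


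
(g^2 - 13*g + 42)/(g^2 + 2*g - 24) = (g^2 - 13*g + 42)/(g^2 + 2*g - 24)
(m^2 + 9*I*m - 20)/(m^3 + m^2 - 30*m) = (m^2 + 9*I*m - 20)/(m*(m^2 + m - 30))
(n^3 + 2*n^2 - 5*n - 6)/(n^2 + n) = n + 1 - 6/n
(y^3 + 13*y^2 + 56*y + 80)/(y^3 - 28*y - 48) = (y^2 + 9*y + 20)/(y^2 - 4*y - 12)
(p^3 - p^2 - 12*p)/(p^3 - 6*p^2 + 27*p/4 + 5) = 4*p*(p + 3)/(4*p^2 - 8*p - 5)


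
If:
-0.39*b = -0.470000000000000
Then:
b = 1.21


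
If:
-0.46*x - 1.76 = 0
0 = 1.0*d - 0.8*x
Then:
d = -3.06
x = -3.83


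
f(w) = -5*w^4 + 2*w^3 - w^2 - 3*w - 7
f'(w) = -20*w^3 + 6*w^2 - 2*w - 3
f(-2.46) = -218.55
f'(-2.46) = 335.97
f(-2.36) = -186.88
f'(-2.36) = 298.02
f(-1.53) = -39.31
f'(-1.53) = 85.74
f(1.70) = -46.92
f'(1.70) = -87.32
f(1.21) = -19.27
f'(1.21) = -32.07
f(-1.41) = -30.13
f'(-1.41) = 67.81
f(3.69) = -858.19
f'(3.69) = -933.55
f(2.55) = -199.40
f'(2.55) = -300.71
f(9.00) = -31462.00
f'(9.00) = -14115.00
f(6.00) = -6109.00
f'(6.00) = -4119.00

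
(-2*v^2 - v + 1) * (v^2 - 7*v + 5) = -2*v^4 + 13*v^3 - 2*v^2 - 12*v + 5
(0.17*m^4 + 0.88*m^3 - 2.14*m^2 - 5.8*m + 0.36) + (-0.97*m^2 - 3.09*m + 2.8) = 0.17*m^4 + 0.88*m^3 - 3.11*m^2 - 8.89*m + 3.16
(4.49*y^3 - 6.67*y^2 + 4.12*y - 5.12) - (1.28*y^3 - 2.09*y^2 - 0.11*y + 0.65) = 3.21*y^3 - 4.58*y^2 + 4.23*y - 5.77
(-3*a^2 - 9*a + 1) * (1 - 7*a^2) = 21*a^4 + 63*a^3 - 10*a^2 - 9*a + 1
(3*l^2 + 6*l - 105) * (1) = 3*l^2 + 6*l - 105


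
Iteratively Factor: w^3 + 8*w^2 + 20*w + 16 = (w + 2)*(w^2 + 6*w + 8) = (w + 2)*(w + 4)*(w + 2)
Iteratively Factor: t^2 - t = (t - 1)*(t)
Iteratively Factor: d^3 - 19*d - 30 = (d + 3)*(d^2 - 3*d - 10) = (d - 5)*(d + 3)*(d + 2)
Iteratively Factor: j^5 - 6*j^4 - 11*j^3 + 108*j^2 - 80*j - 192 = (j - 4)*(j^4 - 2*j^3 - 19*j^2 + 32*j + 48) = (j - 4)*(j - 3)*(j^3 + j^2 - 16*j - 16) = (j - 4)*(j - 3)*(j + 4)*(j^2 - 3*j - 4) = (j - 4)*(j - 3)*(j + 1)*(j + 4)*(j - 4)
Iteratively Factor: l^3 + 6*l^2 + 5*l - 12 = (l + 4)*(l^2 + 2*l - 3) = (l - 1)*(l + 4)*(l + 3)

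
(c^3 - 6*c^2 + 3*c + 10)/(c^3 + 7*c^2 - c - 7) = (c^2 - 7*c + 10)/(c^2 + 6*c - 7)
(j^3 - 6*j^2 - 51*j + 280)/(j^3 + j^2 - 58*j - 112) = (j - 5)/(j + 2)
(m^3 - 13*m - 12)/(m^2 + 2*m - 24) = (m^2 + 4*m + 3)/(m + 6)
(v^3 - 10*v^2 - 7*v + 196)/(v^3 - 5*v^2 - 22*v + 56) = (v - 7)/(v - 2)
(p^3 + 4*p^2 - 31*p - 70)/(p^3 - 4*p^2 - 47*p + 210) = (p + 2)/(p - 6)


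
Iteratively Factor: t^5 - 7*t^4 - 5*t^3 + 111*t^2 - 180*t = (t + 4)*(t^4 - 11*t^3 + 39*t^2 - 45*t) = (t - 3)*(t + 4)*(t^3 - 8*t^2 + 15*t) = (t - 3)^2*(t + 4)*(t^2 - 5*t) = t*(t - 3)^2*(t + 4)*(t - 5)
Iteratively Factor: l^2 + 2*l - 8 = (l - 2)*(l + 4)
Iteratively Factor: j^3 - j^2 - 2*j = (j - 2)*(j^2 + j) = (j - 2)*(j + 1)*(j)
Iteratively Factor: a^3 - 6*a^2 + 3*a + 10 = (a + 1)*(a^2 - 7*a + 10) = (a - 5)*(a + 1)*(a - 2)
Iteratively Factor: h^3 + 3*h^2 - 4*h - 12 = (h + 2)*(h^2 + h - 6) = (h - 2)*(h + 2)*(h + 3)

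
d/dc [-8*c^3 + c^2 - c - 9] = -24*c^2 + 2*c - 1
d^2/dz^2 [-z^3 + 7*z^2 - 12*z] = 14 - 6*z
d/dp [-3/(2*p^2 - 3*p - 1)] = 3*(4*p - 3)/(-2*p^2 + 3*p + 1)^2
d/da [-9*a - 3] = -9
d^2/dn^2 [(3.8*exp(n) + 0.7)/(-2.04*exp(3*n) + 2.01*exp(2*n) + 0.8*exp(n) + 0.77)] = (-63.25632*exp(6*n) + 20.52648*exp(5*n) - 8.58569999999997*exp(4*n) - 80.5146*exp(3*n) + 22.01472*exp(2*n) + 6.22636*exp(n) - 1.82182)*exp(n)/(8.489664*exp(9*n) - 25.094448*exp(8*n) + 14.737572*exp(7*n) + 1.948023*exp(6*n) + 13.164408*exp(5*n) - 5.651991*exp(4*n) - 4.312412*exp(3*n) - 5.053587*exp(2*n) - 1.42296*exp(n) - 0.456533)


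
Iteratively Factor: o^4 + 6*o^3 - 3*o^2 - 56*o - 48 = (o - 3)*(o^3 + 9*o^2 + 24*o + 16) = (o - 3)*(o + 4)*(o^2 + 5*o + 4) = (o - 3)*(o + 4)^2*(o + 1)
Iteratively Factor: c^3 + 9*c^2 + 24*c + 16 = (c + 1)*(c^2 + 8*c + 16) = (c + 1)*(c + 4)*(c + 4)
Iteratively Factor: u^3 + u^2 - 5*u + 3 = (u + 3)*(u^2 - 2*u + 1) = (u - 1)*(u + 3)*(u - 1)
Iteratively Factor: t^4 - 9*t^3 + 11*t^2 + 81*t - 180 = (t - 5)*(t^3 - 4*t^2 - 9*t + 36) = (t - 5)*(t - 3)*(t^2 - t - 12) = (t - 5)*(t - 4)*(t - 3)*(t + 3)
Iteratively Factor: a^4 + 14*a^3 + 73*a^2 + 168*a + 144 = (a + 4)*(a^3 + 10*a^2 + 33*a + 36) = (a + 3)*(a + 4)*(a^2 + 7*a + 12) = (a + 3)*(a + 4)^2*(a + 3)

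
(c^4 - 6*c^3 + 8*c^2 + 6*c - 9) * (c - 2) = c^5 - 8*c^4 + 20*c^3 - 10*c^2 - 21*c + 18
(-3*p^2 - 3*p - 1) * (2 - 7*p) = 21*p^3 + 15*p^2 + p - 2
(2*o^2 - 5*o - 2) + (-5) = 2*o^2 - 5*o - 7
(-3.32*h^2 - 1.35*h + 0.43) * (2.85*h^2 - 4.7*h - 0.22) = -9.462*h^4 + 11.7565*h^3 + 8.3009*h^2 - 1.724*h - 0.0946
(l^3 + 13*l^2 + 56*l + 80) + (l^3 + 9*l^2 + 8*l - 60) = 2*l^3 + 22*l^2 + 64*l + 20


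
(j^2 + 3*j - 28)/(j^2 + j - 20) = (j + 7)/(j + 5)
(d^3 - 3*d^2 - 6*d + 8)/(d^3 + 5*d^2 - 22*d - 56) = (d - 1)/(d + 7)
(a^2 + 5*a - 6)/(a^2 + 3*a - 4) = (a + 6)/(a + 4)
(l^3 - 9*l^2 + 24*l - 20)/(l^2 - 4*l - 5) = (l^2 - 4*l + 4)/(l + 1)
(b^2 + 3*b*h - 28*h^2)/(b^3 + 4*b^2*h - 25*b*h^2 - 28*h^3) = 1/(b + h)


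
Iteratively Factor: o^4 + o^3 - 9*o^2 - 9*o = (o + 3)*(o^3 - 2*o^2 - 3*o) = (o - 3)*(o + 3)*(o^2 + o) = (o - 3)*(o + 1)*(o + 3)*(o)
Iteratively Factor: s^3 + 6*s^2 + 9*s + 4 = (s + 1)*(s^2 + 5*s + 4) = (s + 1)^2*(s + 4)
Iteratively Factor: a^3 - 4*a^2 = (a)*(a^2 - 4*a) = a*(a - 4)*(a)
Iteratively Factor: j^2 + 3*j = (j + 3)*(j)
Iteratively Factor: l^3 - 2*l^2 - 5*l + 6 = (l - 1)*(l^2 - l - 6) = (l - 1)*(l + 2)*(l - 3)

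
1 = 1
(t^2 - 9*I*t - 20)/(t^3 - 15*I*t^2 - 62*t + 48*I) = (t^2 - 9*I*t - 20)/(t^3 - 15*I*t^2 - 62*t + 48*I)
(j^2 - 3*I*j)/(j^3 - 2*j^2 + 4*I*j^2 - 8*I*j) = (j - 3*I)/(j^2 + j*(-2 + 4*I) - 8*I)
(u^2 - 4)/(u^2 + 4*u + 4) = (u - 2)/(u + 2)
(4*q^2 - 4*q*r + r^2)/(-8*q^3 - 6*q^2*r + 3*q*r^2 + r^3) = (-2*q + r)/(4*q^2 + 5*q*r + r^2)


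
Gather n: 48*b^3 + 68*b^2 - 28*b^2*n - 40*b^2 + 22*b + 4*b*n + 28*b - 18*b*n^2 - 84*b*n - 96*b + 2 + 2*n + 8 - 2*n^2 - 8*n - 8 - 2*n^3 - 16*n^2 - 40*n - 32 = 48*b^3 + 28*b^2 - 46*b - 2*n^3 + n^2*(-18*b - 18) + n*(-28*b^2 - 80*b - 46) - 30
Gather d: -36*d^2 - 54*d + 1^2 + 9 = -36*d^2 - 54*d + 10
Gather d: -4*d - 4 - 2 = -4*d - 6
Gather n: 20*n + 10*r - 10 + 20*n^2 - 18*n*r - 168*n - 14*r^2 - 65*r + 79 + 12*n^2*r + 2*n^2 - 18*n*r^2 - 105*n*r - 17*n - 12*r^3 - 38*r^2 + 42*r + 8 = n^2*(12*r + 22) + n*(-18*r^2 - 123*r - 165) - 12*r^3 - 52*r^2 - 13*r + 77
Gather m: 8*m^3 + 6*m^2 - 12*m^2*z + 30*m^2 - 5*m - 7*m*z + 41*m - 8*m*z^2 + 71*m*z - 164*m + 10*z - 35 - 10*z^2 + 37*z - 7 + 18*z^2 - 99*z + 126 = 8*m^3 + m^2*(36 - 12*z) + m*(-8*z^2 + 64*z - 128) + 8*z^2 - 52*z + 84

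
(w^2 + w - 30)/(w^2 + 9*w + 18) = (w - 5)/(w + 3)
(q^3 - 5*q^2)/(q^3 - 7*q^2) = (q - 5)/(q - 7)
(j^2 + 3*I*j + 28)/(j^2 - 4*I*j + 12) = (j^2 + 3*I*j + 28)/(j^2 - 4*I*j + 12)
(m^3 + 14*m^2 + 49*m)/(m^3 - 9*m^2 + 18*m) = (m^2 + 14*m + 49)/(m^2 - 9*m + 18)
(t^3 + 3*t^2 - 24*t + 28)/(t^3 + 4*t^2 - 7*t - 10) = (t^2 + 5*t - 14)/(t^2 + 6*t + 5)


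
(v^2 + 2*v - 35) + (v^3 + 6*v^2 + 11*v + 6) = v^3 + 7*v^2 + 13*v - 29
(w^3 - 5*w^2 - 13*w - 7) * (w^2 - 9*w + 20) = w^5 - 14*w^4 + 52*w^3 + 10*w^2 - 197*w - 140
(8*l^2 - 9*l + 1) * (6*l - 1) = 48*l^3 - 62*l^2 + 15*l - 1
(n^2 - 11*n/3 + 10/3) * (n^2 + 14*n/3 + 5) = n^4 + n^3 - 79*n^2/9 - 25*n/9 + 50/3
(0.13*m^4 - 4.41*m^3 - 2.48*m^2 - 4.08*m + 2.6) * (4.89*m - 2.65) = 0.6357*m^5 - 21.9094*m^4 - 0.440699999999998*m^3 - 13.3792*m^2 + 23.526*m - 6.89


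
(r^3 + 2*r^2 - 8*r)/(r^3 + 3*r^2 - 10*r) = (r + 4)/(r + 5)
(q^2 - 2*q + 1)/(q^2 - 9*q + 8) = (q - 1)/(q - 8)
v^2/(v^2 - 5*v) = v/(v - 5)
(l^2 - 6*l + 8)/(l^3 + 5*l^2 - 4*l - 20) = (l - 4)/(l^2 + 7*l + 10)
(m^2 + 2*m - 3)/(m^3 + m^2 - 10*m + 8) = (m + 3)/(m^2 + 2*m - 8)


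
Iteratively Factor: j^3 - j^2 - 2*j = (j + 1)*(j^2 - 2*j) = (j - 2)*(j + 1)*(j)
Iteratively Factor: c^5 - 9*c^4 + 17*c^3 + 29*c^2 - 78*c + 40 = (c - 1)*(c^4 - 8*c^3 + 9*c^2 + 38*c - 40) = (c - 5)*(c - 1)*(c^3 - 3*c^2 - 6*c + 8) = (c - 5)*(c - 4)*(c - 1)*(c^2 + c - 2) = (c - 5)*(c - 4)*(c - 1)*(c + 2)*(c - 1)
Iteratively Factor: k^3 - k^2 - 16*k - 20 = (k + 2)*(k^2 - 3*k - 10) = (k + 2)^2*(k - 5)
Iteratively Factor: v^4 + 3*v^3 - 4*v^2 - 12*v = (v + 2)*(v^3 + v^2 - 6*v) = (v - 2)*(v + 2)*(v^2 + 3*v) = (v - 2)*(v + 2)*(v + 3)*(v)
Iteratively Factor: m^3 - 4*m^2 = (m)*(m^2 - 4*m) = m^2*(m - 4)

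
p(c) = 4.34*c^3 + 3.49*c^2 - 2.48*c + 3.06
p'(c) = 13.02*c^2 + 6.98*c - 2.48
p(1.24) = 13.63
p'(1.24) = 26.19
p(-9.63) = -3525.27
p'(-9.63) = 1137.74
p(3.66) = 253.51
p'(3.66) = 197.48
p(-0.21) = 3.69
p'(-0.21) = -3.37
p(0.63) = 3.97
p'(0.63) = 7.09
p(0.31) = 2.76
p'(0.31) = 0.94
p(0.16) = 2.77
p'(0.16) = -1.03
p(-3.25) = -101.00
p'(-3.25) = 112.36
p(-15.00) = -13821.99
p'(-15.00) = 2822.32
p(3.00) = 144.21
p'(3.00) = 135.64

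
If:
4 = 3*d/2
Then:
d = 8/3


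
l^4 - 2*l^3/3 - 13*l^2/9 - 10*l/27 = l*(l - 5/3)*(l + 1/3)*(l + 2/3)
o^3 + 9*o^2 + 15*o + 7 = (o + 1)^2*(o + 7)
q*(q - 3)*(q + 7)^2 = q^4 + 11*q^3 + 7*q^2 - 147*q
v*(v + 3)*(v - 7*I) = v^3 + 3*v^2 - 7*I*v^2 - 21*I*v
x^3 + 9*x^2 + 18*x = x*(x + 3)*(x + 6)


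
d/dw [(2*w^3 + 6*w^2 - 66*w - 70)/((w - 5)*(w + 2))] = 2*(w^2 + 4*w + 9)/(w^2 + 4*w + 4)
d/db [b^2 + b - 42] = 2*b + 1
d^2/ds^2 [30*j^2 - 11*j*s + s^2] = 2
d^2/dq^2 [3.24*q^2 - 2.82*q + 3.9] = 6.48000000000000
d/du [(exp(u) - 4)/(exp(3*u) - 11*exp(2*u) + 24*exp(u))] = (-2*exp(3*u) + 23*exp(2*u) - 88*exp(u) + 96)*exp(-u)/(exp(4*u) - 22*exp(3*u) + 169*exp(2*u) - 528*exp(u) + 576)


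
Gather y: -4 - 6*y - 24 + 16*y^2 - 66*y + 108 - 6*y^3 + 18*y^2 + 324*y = -6*y^3 + 34*y^2 + 252*y + 80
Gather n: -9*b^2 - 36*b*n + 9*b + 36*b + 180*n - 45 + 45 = -9*b^2 + 45*b + n*(180 - 36*b)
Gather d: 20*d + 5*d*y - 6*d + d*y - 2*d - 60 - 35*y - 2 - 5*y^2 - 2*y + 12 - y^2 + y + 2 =d*(6*y + 12) - 6*y^2 - 36*y - 48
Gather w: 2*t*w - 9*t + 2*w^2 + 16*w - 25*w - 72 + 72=-9*t + 2*w^2 + w*(2*t - 9)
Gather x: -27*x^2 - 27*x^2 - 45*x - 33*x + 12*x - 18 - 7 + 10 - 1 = -54*x^2 - 66*x - 16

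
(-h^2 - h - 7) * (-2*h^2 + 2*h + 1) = 2*h^4 + 11*h^2 - 15*h - 7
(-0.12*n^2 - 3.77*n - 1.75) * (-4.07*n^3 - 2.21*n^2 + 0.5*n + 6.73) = 0.4884*n^5 + 15.6091*n^4 + 15.3942*n^3 + 1.1749*n^2 - 26.2471*n - 11.7775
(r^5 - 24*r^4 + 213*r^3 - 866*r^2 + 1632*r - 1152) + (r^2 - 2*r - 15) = r^5 - 24*r^4 + 213*r^3 - 865*r^2 + 1630*r - 1167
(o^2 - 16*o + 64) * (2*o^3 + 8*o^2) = 2*o^5 - 24*o^4 + 512*o^2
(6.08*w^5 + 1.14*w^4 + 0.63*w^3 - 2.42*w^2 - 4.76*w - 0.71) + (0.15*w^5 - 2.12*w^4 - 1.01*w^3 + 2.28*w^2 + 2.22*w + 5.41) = 6.23*w^5 - 0.98*w^4 - 0.38*w^3 - 0.14*w^2 - 2.54*w + 4.7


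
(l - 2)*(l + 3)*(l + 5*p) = l^3 + 5*l^2*p + l^2 + 5*l*p - 6*l - 30*p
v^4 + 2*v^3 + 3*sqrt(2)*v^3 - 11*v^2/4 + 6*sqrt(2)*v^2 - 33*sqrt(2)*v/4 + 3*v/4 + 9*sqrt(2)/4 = (v - 1/2)^2*(v + 3)*(v + 3*sqrt(2))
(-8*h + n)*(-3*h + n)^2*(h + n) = -72*h^4 - 15*h^3*n + 43*h^2*n^2 - 13*h*n^3 + n^4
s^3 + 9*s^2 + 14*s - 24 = (s - 1)*(s + 4)*(s + 6)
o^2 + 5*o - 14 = (o - 2)*(o + 7)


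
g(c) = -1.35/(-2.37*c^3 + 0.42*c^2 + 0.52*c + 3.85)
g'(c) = -1.35*(7.11*c^2 - 0.84*c - 0.52)/(-2.37*c^3 + 0.42*c^2 + 0.52*c + 3.85)^2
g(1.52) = 0.50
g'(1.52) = -2.68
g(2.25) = 0.07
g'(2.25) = -0.12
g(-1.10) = -0.19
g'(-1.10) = -0.25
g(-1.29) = -0.15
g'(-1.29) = -0.21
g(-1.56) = -0.10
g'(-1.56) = -0.14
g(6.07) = 0.00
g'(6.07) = -0.00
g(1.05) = -0.64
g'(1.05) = -1.94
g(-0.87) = -0.26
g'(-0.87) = -0.27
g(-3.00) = -0.02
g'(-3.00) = -0.02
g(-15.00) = -0.00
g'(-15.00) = -0.00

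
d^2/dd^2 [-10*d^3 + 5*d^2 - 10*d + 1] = 10 - 60*d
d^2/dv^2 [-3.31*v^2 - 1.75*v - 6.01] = -6.62000000000000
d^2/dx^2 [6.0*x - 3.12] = 0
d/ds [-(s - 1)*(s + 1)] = -2*s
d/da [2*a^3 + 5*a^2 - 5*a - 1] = 6*a^2 + 10*a - 5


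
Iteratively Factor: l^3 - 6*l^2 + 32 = (l + 2)*(l^2 - 8*l + 16) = (l - 4)*(l + 2)*(l - 4)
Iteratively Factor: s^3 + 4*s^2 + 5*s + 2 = (s + 1)*(s^2 + 3*s + 2) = (s + 1)^2*(s + 2)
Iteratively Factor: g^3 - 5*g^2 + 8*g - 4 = (g - 1)*(g^2 - 4*g + 4) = (g - 2)*(g - 1)*(g - 2)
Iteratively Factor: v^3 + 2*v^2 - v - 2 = (v + 2)*(v^2 - 1) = (v - 1)*(v + 2)*(v + 1)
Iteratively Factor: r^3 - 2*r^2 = (r)*(r^2 - 2*r) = r*(r - 2)*(r)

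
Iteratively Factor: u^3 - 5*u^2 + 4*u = (u - 4)*(u^2 - u) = (u - 4)*(u - 1)*(u)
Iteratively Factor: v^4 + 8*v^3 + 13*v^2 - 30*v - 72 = (v + 4)*(v^3 + 4*v^2 - 3*v - 18) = (v - 2)*(v + 4)*(v^2 + 6*v + 9) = (v - 2)*(v + 3)*(v + 4)*(v + 3)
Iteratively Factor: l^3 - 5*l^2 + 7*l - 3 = (l - 3)*(l^2 - 2*l + 1) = (l - 3)*(l - 1)*(l - 1)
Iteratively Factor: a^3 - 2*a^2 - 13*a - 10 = (a + 2)*(a^2 - 4*a - 5) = (a - 5)*(a + 2)*(a + 1)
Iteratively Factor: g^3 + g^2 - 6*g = (g + 3)*(g^2 - 2*g) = (g - 2)*(g + 3)*(g)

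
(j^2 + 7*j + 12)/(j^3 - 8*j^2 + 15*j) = (j^2 + 7*j + 12)/(j*(j^2 - 8*j + 15))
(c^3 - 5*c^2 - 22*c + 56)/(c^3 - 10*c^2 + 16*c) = (c^2 - 3*c - 28)/(c*(c - 8))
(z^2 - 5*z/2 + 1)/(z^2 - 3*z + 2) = (z - 1/2)/(z - 1)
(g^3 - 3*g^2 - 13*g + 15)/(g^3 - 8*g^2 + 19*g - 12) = (g^2 - 2*g - 15)/(g^2 - 7*g + 12)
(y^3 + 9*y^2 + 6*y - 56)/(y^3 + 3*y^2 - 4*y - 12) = (y^2 + 11*y + 28)/(y^2 + 5*y + 6)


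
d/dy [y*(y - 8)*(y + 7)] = 3*y^2 - 2*y - 56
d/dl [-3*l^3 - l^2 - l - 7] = -9*l^2 - 2*l - 1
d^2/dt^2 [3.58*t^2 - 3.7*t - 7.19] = 7.16000000000000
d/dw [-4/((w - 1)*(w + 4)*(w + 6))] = 4*(3*w^2 + 18*w + 14)/(w^6 + 18*w^5 + 109*w^4 + 204*w^3 - 236*w^2 - 672*w + 576)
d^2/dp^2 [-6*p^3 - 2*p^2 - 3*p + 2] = -36*p - 4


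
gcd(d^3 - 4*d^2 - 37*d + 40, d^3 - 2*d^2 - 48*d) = d - 8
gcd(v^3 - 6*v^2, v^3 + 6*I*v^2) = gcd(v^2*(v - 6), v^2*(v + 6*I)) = v^2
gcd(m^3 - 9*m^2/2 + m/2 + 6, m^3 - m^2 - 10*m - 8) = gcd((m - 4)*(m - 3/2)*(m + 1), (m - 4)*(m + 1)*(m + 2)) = m^2 - 3*m - 4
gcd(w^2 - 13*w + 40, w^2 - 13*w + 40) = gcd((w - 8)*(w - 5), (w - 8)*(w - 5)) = w^2 - 13*w + 40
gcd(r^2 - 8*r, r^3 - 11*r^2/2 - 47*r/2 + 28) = r - 8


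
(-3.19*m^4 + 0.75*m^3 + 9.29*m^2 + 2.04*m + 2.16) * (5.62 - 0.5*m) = 1.595*m^5 - 18.3028*m^4 - 0.43*m^3 + 51.1898*m^2 + 10.3848*m + 12.1392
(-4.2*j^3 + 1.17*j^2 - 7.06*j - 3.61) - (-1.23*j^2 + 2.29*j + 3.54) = -4.2*j^3 + 2.4*j^2 - 9.35*j - 7.15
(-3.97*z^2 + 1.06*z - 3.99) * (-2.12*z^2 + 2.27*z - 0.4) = 8.4164*z^4 - 11.2591*z^3 + 12.453*z^2 - 9.4813*z + 1.596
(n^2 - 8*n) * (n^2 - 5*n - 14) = n^4 - 13*n^3 + 26*n^2 + 112*n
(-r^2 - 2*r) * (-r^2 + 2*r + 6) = r^4 - 10*r^2 - 12*r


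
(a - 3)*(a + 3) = a^2 - 9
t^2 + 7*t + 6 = (t + 1)*(t + 6)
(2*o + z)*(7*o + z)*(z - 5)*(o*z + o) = 14*o^3*z^2 - 56*o^3*z - 70*o^3 + 9*o^2*z^3 - 36*o^2*z^2 - 45*o^2*z + o*z^4 - 4*o*z^3 - 5*o*z^2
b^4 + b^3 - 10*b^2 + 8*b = b*(b - 2)*(b - 1)*(b + 4)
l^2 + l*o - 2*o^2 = (l - o)*(l + 2*o)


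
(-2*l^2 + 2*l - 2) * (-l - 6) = 2*l^3 + 10*l^2 - 10*l + 12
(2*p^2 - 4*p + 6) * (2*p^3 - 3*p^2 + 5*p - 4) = 4*p^5 - 14*p^4 + 34*p^3 - 46*p^2 + 46*p - 24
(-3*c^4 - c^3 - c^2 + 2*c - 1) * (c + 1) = -3*c^5 - 4*c^4 - 2*c^3 + c^2 + c - 1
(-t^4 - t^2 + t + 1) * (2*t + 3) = -2*t^5 - 3*t^4 - 2*t^3 - t^2 + 5*t + 3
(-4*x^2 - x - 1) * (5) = -20*x^2 - 5*x - 5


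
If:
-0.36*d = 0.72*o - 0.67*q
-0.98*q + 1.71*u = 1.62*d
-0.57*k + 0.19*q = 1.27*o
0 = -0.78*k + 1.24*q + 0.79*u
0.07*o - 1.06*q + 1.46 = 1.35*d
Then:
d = 1.03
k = 1.07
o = -0.47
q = 0.04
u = 0.99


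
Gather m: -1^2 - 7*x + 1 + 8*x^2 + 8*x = 8*x^2 + x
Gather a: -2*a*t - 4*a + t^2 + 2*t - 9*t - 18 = a*(-2*t - 4) + t^2 - 7*t - 18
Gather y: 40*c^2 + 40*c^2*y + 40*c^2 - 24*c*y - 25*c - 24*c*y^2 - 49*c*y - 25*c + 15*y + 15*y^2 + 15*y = 80*c^2 - 50*c + y^2*(15 - 24*c) + y*(40*c^2 - 73*c + 30)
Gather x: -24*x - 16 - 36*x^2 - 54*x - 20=-36*x^2 - 78*x - 36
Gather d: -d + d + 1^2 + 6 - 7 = 0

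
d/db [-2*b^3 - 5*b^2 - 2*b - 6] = -6*b^2 - 10*b - 2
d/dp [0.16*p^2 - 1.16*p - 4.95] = 0.32*p - 1.16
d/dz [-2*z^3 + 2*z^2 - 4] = 2*z*(2 - 3*z)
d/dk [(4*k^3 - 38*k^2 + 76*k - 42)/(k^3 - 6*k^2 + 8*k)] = 2*(7*k^4 - 44*k^3 + 139*k^2 - 252*k + 168)/(k^2*(k^4 - 12*k^3 + 52*k^2 - 96*k + 64))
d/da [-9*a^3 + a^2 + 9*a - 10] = -27*a^2 + 2*a + 9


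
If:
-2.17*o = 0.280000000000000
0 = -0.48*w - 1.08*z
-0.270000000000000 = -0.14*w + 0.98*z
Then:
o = -0.13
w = 0.47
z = -0.21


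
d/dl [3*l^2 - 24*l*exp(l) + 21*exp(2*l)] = -24*l*exp(l) + 6*l + 42*exp(2*l) - 24*exp(l)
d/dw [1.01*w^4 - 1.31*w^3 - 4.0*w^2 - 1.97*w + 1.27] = 4.04*w^3 - 3.93*w^2 - 8.0*w - 1.97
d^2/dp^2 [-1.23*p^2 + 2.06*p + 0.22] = -2.46000000000000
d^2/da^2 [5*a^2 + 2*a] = 10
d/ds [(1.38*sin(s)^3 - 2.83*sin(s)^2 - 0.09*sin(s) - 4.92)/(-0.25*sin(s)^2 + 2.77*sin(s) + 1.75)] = (-0.345*sin(s)^4 + 7.6452*sin(s)^3 - 0.6166*sin(s)^2 - 12.365*sin(s) + 13.4709)*cos(s)/(0.0625*sin(s)^4 - 1.385*sin(s)^3 + 6.7979*sin(s)^2 + 9.695*sin(s) + 3.0625)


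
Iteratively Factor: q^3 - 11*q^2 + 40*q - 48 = (q - 3)*(q^2 - 8*q + 16) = (q - 4)*(q - 3)*(q - 4)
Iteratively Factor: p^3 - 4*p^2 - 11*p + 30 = (p - 2)*(p^2 - 2*p - 15) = (p - 5)*(p - 2)*(p + 3)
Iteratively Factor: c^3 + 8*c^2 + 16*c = (c + 4)*(c^2 + 4*c) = (c + 4)^2*(c)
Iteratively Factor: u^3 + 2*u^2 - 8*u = (u + 4)*(u^2 - 2*u) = u*(u + 4)*(u - 2)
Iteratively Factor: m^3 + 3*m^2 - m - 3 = (m + 1)*(m^2 + 2*m - 3) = (m + 1)*(m + 3)*(m - 1)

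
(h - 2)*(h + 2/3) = h^2 - 4*h/3 - 4/3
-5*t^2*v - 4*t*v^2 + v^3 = v*(-5*t + v)*(t + v)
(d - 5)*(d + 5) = d^2 - 25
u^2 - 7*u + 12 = (u - 4)*(u - 3)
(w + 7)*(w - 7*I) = w^2 + 7*w - 7*I*w - 49*I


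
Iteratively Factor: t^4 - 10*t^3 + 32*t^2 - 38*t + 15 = (t - 3)*(t^3 - 7*t^2 + 11*t - 5) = (t - 3)*(t - 1)*(t^2 - 6*t + 5) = (t - 3)*(t - 1)^2*(t - 5)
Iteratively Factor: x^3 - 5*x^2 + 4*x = (x)*(x^2 - 5*x + 4) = x*(x - 1)*(x - 4)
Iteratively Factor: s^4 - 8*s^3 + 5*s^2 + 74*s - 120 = (s - 4)*(s^3 - 4*s^2 - 11*s + 30) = (s - 4)*(s - 2)*(s^2 - 2*s - 15) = (s - 5)*(s - 4)*(s - 2)*(s + 3)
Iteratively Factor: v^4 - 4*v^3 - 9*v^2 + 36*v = (v - 4)*(v^3 - 9*v) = (v - 4)*(v + 3)*(v^2 - 3*v) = (v - 4)*(v - 3)*(v + 3)*(v)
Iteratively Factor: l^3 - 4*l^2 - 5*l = (l)*(l^2 - 4*l - 5) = l*(l + 1)*(l - 5)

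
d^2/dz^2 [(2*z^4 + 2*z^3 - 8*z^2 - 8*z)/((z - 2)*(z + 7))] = 4*(z^3 + 21*z^2 + 147*z + 133)/(z^3 + 21*z^2 + 147*z + 343)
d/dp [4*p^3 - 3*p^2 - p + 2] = 12*p^2 - 6*p - 1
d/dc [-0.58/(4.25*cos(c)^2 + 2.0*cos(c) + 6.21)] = -(4.93*cos(c) + 1.16)*sin(c)/(4.25*cos(c)^2 + 2.0*cos(c) + 6.21)^2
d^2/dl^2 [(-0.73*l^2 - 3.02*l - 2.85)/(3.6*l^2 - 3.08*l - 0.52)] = (-94.46688*l^3 - 229.81536*l^2 + 155.68416*l - 55.464)/(46.656*l^6 - 119.7504*l^5 + 82.23552*l^4 + 5.376448*l^3 - 11.878464*l^2 - 2.498496*l - 0.140608)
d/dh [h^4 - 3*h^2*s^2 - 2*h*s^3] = 4*h^3 - 6*h*s^2 - 2*s^3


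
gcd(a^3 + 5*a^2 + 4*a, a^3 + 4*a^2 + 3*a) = a^2 + a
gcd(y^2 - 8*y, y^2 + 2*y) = y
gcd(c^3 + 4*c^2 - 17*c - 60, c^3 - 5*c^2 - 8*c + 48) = c^2 - c - 12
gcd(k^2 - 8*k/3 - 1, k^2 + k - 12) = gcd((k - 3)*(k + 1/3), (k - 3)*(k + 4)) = k - 3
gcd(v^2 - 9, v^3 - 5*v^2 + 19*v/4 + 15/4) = v - 3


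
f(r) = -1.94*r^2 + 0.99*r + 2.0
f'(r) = 0.99 - 3.88*r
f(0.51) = 2.00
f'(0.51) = -0.99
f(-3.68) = -27.92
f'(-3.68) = 15.27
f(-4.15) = -35.52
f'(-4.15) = 17.09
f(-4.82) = -47.84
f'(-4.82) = 19.69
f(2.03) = -3.98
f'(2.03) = -6.89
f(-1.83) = -6.31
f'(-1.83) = 8.09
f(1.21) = 0.36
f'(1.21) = -3.70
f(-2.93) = -17.56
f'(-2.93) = 12.36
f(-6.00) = -73.78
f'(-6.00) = 24.27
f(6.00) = -61.90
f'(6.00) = -22.29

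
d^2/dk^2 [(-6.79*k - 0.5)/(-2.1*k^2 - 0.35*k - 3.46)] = ((4.2*k + 0.35)*(6.79*k + 0.5)*(8.4*k + 0.7) - (85.554*k + 6.853)*(2.1*k^2 + 0.35*k + 3.46))/(2.1*k^2 + 0.35*k + 3.46)^3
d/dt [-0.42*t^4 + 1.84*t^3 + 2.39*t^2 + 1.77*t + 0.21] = -1.68*t^3 + 5.52*t^2 + 4.78*t + 1.77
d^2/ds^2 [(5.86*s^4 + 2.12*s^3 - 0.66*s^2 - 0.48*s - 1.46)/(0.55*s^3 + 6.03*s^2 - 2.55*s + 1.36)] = (7.105427357601e-15*s^8 + 5.6843418860808e-14*s^7 + 428.125787999999*s^6 - 549.96882*s^5 + 477.533688*s^4 - 459.472236*s^3 - 183.501024*s^2 + 188.395836*s - 0.811715999999997)/(0.166375*s^9 + 5.472225*s^8 + 57.68136*s^7 + 169.747977*s^6 - 240.36912*s^5 + 254.538297*s^4 - 139.001775*s^3 + 59.989464*s^2 - 14.14944*s + 2.515456)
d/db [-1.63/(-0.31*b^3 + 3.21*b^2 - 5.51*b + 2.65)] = (-1.5159*b^2 + 10.4646*b - 8.9813)/(0.31*b^3 - 3.21*b^2 + 5.51*b - 2.65)^2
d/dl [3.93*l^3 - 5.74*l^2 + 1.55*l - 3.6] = 11.79*l^2 - 11.48*l + 1.55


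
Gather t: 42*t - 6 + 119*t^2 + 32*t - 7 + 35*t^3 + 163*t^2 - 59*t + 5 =35*t^3 + 282*t^2 + 15*t - 8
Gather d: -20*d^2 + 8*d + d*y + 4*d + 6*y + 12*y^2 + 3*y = -20*d^2 + d*(y + 12) + 12*y^2 + 9*y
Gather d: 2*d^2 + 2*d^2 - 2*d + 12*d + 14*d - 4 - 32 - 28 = 4*d^2 + 24*d - 64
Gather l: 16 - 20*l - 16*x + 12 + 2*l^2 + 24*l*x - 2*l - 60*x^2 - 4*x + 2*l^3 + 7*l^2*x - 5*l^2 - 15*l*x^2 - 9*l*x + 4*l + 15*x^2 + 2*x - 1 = 2*l^3 + l^2*(7*x - 3) + l*(-15*x^2 + 15*x - 18) - 45*x^2 - 18*x + 27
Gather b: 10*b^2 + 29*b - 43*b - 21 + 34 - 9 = 10*b^2 - 14*b + 4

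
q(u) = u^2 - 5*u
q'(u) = 2*u - 5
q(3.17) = -5.80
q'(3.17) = 1.34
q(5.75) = 4.31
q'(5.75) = 6.50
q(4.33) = -2.90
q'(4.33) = 3.66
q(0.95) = -3.85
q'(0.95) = -3.10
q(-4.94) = 49.10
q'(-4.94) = -14.88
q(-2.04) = 14.36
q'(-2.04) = -9.08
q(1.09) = -4.26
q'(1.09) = -2.82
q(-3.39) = 28.44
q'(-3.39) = -11.78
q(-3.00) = 24.00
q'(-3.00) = -11.00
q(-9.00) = 126.00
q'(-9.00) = -23.00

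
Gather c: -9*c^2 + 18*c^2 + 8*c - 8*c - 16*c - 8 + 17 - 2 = 9*c^2 - 16*c + 7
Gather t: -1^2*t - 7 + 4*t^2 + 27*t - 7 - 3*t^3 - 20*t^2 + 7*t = -3*t^3 - 16*t^2 + 33*t - 14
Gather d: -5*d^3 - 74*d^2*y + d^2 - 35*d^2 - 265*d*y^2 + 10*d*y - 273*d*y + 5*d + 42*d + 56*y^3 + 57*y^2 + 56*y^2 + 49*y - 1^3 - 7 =-5*d^3 + d^2*(-74*y - 34) + d*(-265*y^2 - 263*y + 47) + 56*y^3 + 113*y^2 + 49*y - 8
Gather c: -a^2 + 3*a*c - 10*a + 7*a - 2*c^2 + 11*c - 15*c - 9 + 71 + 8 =-a^2 - 3*a - 2*c^2 + c*(3*a - 4) + 70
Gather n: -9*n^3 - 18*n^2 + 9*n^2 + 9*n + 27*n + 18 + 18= -9*n^3 - 9*n^2 + 36*n + 36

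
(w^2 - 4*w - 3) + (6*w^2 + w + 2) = 7*w^2 - 3*w - 1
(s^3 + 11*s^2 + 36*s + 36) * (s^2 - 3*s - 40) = s^5 + 8*s^4 - 37*s^3 - 512*s^2 - 1548*s - 1440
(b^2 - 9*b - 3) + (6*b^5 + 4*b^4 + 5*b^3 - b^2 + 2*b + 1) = 6*b^5 + 4*b^4 + 5*b^3 - 7*b - 2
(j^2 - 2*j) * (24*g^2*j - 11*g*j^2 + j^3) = 24*g^2*j^3 - 48*g^2*j^2 - 11*g*j^4 + 22*g*j^3 + j^5 - 2*j^4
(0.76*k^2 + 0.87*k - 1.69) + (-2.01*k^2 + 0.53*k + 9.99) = -1.25*k^2 + 1.4*k + 8.3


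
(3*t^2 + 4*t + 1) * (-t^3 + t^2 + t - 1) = -3*t^5 - t^4 + 6*t^3 + 2*t^2 - 3*t - 1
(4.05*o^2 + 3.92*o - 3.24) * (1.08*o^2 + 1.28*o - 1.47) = 4.374*o^4 + 9.4176*o^3 - 4.4351*o^2 - 9.9096*o + 4.7628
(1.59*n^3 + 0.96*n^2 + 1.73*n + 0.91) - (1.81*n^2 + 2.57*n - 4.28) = 1.59*n^3 - 0.85*n^2 - 0.84*n + 5.19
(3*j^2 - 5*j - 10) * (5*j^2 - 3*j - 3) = 15*j^4 - 34*j^3 - 44*j^2 + 45*j + 30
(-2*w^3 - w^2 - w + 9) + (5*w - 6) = -2*w^3 - w^2 + 4*w + 3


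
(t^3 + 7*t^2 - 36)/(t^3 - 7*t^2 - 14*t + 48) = (t + 6)/(t - 8)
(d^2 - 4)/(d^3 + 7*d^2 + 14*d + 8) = (d - 2)/(d^2 + 5*d + 4)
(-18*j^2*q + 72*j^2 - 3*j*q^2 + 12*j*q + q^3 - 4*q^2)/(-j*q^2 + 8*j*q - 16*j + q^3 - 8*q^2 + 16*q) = (-18*j^2 - 3*j*q + q^2)/(-j*q + 4*j + q^2 - 4*q)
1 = 1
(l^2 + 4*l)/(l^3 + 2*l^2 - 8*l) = 1/(l - 2)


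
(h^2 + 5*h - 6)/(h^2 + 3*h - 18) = (h - 1)/(h - 3)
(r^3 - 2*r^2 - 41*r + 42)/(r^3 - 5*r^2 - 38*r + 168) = (r - 1)/(r - 4)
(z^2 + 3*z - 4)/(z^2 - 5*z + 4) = (z + 4)/(z - 4)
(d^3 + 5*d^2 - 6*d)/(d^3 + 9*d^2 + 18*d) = (d - 1)/(d + 3)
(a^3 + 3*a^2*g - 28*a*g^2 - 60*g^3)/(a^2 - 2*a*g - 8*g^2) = (a^2 + a*g - 30*g^2)/(a - 4*g)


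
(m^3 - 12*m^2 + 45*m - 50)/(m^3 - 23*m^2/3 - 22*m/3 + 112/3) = 3*(m^2 - 10*m + 25)/(3*m^2 - 17*m - 56)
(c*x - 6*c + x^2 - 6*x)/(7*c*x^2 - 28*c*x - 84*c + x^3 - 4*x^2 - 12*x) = (c + x)/(7*c*x + 14*c + x^2 + 2*x)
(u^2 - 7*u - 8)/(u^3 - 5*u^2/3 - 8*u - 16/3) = 3*(u - 8)/(3*u^2 - 8*u - 16)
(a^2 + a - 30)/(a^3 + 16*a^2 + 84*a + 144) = (a - 5)/(a^2 + 10*a + 24)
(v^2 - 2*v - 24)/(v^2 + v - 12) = (v - 6)/(v - 3)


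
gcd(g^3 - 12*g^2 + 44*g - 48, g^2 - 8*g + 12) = g^2 - 8*g + 12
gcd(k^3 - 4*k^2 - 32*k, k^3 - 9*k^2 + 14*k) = k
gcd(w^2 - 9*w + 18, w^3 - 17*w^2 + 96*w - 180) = w - 6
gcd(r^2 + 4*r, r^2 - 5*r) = r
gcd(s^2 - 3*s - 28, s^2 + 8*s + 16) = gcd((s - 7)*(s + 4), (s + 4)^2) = s + 4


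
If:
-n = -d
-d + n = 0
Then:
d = n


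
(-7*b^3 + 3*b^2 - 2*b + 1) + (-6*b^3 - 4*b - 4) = -13*b^3 + 3*b^2 - 6*b - 3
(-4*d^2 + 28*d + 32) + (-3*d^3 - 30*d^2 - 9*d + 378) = -3*d^3 - 34*d^2 + 19*d + 410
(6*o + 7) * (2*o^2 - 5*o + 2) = 12*o^3 - 16*o^2 - 23*o + 14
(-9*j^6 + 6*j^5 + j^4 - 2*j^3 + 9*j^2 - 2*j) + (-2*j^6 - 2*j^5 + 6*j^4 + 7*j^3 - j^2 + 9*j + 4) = -11*j^6 + 4*j^5 + 7*j^4 + 5*j^3 + 8*j^2 + 7*j + 4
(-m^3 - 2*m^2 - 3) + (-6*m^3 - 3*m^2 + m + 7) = -7*m^3 - 5*m^2 + m + 4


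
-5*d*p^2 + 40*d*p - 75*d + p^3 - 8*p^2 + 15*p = (-5*d + p)*(p - 5)*(p - 3)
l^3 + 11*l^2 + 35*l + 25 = (l + 1)*(l + 5)^2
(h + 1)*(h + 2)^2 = h^3 + 5*h^2 + 8*h + 4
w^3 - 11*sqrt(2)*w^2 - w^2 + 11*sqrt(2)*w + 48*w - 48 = (w - 1)*(w - 8*sqrt(2))*(w - 3*sqrt(2))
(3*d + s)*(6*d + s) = 18*d^2 + 9*d*s + s^2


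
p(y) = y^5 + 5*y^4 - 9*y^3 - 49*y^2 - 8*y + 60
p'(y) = 5*y^4 + 20*y^3 - 27*y^2 - 98*y - 8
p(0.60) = 36.34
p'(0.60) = -71.55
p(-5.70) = -558.59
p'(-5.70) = 1247.51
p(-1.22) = 21.54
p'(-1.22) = 46.13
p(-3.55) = 103.82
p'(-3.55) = -101.03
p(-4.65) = 106.24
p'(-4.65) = 190.66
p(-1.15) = 24.82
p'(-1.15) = 47.32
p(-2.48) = 11.07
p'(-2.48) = -46.94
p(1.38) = -44.87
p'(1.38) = -123.96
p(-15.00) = -486720.00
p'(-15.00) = 181012.00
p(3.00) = 0.00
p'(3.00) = 400.00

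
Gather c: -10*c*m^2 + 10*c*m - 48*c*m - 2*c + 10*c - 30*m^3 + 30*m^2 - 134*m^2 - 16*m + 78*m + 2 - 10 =c*(-10*m^2 - 38*m + 8) - 30*m^3 - 104*m^2 + 62*m - 8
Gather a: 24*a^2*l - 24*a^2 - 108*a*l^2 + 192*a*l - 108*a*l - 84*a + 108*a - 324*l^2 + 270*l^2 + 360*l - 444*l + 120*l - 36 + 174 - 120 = a^2*(24*l - 24) + a*(-108*l^2 + 84*l + 24) - 54*l^2 + 36*l + 18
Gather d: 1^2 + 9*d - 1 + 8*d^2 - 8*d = 8*d^2 + d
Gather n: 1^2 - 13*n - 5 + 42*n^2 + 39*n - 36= 42*n^2 + 26*n - 40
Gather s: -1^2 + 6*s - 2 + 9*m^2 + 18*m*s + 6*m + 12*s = 9*m^2 + 6*m + s*(18*m + 18) - 3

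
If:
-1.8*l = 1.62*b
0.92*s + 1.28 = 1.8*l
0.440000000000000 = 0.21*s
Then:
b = -1.98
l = 1.78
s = 2.10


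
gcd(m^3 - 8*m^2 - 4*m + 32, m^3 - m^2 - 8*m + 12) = m - 2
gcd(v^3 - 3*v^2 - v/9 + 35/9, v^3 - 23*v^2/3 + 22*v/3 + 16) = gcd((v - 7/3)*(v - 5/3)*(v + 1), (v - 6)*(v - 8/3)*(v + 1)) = v + 1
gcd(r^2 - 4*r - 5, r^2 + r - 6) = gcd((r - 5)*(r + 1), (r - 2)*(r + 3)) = 1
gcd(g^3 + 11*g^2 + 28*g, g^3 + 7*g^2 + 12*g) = g^2 + 4*g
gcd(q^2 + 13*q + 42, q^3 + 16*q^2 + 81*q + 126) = q^2 + 13*q + 42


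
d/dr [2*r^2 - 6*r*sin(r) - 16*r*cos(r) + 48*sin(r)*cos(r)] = 16*r*sin(r) - 6*r*cos(r) + 4*r - 6*sin(r) - 16*cos(r) + 48*cos(2*r)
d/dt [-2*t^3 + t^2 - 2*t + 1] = -6*t^2 + 2*t - 2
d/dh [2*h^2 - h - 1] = 4*h - 1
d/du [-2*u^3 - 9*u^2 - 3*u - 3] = -6*u^2 - 18*u - 3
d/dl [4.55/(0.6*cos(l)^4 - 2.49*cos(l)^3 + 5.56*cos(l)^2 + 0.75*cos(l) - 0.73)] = (10.92*cos(l)^3 - 33.9885*cos(l)^2 + 50.596*cos(l) + 3.4125)*sin(l)/(0.6*cos(l)^4 - 2.49*cos(l)^3 + 5.56*cos(l)^2 + 0.75*cos(l) - 0.73)^2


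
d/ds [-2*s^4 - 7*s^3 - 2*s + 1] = -8*s^3 - 21*s^2 - 2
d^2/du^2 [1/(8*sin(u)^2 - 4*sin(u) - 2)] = (32*sin(u)^4 - 12*sin(u)^3 - 38*sin(u)^2 + 23*sin(u) - 8)/(-4*sin(u)^2 + 2*sin(u) + 1)^3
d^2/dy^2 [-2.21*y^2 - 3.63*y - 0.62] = -4.42000000000000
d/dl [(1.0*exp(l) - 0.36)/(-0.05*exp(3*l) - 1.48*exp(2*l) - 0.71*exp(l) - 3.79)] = (0.1*exp(3*l) + 1.426*exp(2*l) - 1.0656*exp(l) - 4.0456)*exp(l)/(0.0025*exp(6*l) + 0.148*exp(5*l) + 2.2614*exp(4*l) + 2.4806*exp(3*l) + 11.7225*exp(2*l) + 5.3818*exp(l) + 14.3641)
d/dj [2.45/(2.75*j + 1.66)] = -6.7375/(2.75*j + 1.66)^2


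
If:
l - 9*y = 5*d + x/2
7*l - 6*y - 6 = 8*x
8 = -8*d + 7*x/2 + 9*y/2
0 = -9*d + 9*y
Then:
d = 228/1225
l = 4706/1225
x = 3028/1225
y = 228/1225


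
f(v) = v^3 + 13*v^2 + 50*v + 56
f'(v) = 3*v^2 + 26*v + 50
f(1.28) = 143.40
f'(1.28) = 88.20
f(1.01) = 120.79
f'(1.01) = 79.32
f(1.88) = 202.59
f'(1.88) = 109.48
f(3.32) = 401.89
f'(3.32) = 169.39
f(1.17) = 133.90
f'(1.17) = 84.53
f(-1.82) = 2.03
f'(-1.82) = 12.62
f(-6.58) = 4.96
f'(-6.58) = 8.81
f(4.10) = 548.45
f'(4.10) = 207.03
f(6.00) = 1040.00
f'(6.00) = 314.00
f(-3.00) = -4.00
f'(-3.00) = -1.00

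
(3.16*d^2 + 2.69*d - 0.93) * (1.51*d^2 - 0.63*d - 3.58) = 4.7716*d^4 + 2.0711*d^3 - 14.4118*d^2 - 9.0443*d + 3.3294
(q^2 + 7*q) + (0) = q^2 + 7*q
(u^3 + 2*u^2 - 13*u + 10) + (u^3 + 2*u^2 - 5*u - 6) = 2*u^3 + 4*u^2 - 18*u + 4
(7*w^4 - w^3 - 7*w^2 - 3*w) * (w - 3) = 7*w^5 - 22*w^4 - 4*w^3 + 18*w^2 + 9*w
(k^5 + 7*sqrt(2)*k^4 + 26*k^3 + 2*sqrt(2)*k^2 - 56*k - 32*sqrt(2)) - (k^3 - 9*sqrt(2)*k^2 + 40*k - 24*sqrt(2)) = k^5 + 7*sqrt(2)*k^4 + 25*k^3 + 11*sqrt(2)*k^2 - 96*k - 8*sqrt(2)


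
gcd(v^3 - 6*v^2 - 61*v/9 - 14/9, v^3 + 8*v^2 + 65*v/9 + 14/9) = v^2 + v + 2/9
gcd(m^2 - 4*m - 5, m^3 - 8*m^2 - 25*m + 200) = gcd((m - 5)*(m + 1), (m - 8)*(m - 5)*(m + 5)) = m - 5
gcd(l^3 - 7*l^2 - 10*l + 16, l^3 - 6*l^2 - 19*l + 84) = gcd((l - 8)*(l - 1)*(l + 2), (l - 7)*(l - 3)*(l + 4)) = 1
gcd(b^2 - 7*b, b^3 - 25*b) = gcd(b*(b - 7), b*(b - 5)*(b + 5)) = b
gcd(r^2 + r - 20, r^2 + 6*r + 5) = r + 5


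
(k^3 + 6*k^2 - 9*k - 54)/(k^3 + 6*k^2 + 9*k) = (k^2 + 3*k - 18)/(k*(k + 3))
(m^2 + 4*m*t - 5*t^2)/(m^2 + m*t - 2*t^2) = (m + 5*t)/(m + 2*t)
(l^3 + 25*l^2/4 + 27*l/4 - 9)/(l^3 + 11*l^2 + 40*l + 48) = (l - 3/4)/(l + 4)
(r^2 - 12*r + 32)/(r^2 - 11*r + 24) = (r - 4)/(r - 3)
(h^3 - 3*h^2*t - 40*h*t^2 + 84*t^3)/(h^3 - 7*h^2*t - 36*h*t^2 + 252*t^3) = (-h + 2*t)/(-h + 6*t)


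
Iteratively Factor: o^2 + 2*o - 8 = (o - 2)*(o + 4)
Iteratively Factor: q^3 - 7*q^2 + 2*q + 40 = (q - 4)*(q^2 - 3*q - 10) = (q - 4)*(q + 2)*(q - 5)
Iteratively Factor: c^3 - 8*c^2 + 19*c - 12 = (c - 4)*(c^2 - 4*c + 3) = (c - 4)*(c - 3)*(c - 1)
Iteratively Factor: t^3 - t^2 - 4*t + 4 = (t - 1)*(t^2 - 4) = (t - 1)*(t + 2)*(t - 2)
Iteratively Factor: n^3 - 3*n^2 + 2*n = (n - 2)*(n^2 - n) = (n - 2)*(n - 1)*(n)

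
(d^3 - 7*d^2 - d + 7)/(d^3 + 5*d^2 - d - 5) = (d - 7)/(d + 5)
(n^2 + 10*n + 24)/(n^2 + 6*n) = (n + 4)/n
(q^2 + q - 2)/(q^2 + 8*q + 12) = (q - 1)/(q + 6)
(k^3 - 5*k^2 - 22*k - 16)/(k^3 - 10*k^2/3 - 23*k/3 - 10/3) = 3*(k^2 - 6*k - 16)/(3*k^2 - 13*k - 10)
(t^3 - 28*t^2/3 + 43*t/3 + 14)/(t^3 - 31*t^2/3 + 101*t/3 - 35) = (3*t^2 - 19*t - 14)/(3*t^2 - 22*t + 35)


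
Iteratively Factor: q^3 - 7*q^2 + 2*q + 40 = (q + 2)*(q^2 - 9*q + 20) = (q - 5)*(q + 2)*(q - 4)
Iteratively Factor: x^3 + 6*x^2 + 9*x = (x + 3)*(x^2 + 3*x) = x*(x + 3)*(x + 3)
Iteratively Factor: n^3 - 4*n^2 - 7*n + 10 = (n - 5)*(n^2 + n - 2) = (n - 5)*(n - 1)*(n + 2)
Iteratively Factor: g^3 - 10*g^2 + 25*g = (g - 5)*(g^2 - 5*g) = g*(g - 5)*(g - 5)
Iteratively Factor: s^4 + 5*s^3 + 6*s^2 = (s + 2)*(s^3 + 3*s^2) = s*(s + 2)*(s^2 + 3*s) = s*(s + 2)*(s + 3)*(s)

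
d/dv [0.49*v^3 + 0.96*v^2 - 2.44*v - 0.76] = 1.47*v^2 + 1.92*v - 2.44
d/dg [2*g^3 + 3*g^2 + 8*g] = 6*g^2 + 6*g + 8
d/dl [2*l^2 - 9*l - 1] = 4*l - 9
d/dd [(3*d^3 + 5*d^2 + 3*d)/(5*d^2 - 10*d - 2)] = (15*d^4 - 60*d^3 - 83*d^2 - 20*d - 6)/(25*d^4 - 100*d^3 + 80*d^2 + 40*d + 4)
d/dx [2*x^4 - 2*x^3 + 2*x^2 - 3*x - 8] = 8*x^3 - 6*x^2 + 4*x - 3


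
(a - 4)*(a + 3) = a^2 - a - 12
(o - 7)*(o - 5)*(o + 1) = o^3 - 11*o^2 + 23*o + 35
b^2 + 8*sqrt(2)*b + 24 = (b + 2*sqrt(2))*(b + 6*sqrt(2))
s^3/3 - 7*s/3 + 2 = (s/3 + 1)*(s - 2)*(s - 1)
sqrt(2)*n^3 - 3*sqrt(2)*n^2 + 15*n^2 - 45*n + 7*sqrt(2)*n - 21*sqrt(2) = (n - 3)*(n + 7*sqrt(2))*(sqrt(2)*n + 1)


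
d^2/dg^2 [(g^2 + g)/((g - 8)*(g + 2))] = 2*(7*g^3 + 48*g^2 + 48*g + 160)/(g^6 - 18*g^5 + 60*g^4 + 360*g^3 - 960*g^2 - 4608*g - 4096)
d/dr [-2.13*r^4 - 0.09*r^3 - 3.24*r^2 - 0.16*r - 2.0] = -8.52*r^3 - 0.27*r^2 - 6.48*r - 0.16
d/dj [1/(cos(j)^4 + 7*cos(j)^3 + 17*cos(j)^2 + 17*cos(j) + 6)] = (-4*sin(j)^2 + 17*cos(j) + 21)*sin(j)/((cos(j) + 1)^3*(cos(j) + 2)^2*(cos(j) + 3)^2)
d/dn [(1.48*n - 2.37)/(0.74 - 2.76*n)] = (4.03004 - 15.03096*n)/(2.76*n - 0.74)^3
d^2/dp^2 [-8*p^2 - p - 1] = -16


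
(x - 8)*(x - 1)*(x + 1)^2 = x^4 - 7*x^3 - 9*x^2 + 7*x + 8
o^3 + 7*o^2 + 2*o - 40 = (o - 2)*(o + 4)*(o + 5)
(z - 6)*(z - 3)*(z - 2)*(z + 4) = z^4 - 7*z^3 - 8*z^2 + 108*z - 144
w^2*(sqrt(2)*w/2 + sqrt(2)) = sqrt(2)*w^3/2 + sqrt(2)*w^2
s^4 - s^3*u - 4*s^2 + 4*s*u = s*(s - 2)*(s + 2)*(s - u)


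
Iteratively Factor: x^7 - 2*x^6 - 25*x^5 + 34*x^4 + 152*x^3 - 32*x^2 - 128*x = (x - 4)*(x^6 + 2*x^5 - 17*x^4 - 34*x^3 + 16*x^2 + 32*x) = (x - 4)*(x + 4)*(x^5 - 2*x^4 - 9*x^3 + 2*x^2 + 8*x) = (x - 4)*(x + 1)*(x + 4)*(x^4 - 3*x^3 - 6*x^2 + 8*x) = (x - 4)*(x - 1)*(x + 1)*(x + 4)*(x^3 - 2*x^2 - 8*x) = x*(x - 4)*(x - 1)*(x + 1)*(x + 4)*(x^2 - 2*x - 8) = x*(x - 4)^2*(x - 1)*(x + 1)*(x + 4)*(x + 2)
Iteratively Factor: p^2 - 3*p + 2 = (p - 1)*(p - 2)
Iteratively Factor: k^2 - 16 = (k + 4)*(k - 4)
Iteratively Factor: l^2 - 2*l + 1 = (l - 1)*(l - 1)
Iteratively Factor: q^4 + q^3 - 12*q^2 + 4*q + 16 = (q + 1)*(q^3 - 12*q + 16) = (q - 2)*(q + 1)*(q^2 + 2*q - 8) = (q - 2)^2*(q + 1)*(q + 4)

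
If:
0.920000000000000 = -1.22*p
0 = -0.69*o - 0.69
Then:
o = -1.00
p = -0.75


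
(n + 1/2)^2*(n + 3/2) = n^3 + 5*n^2/2 + 7*n/4 + 3/8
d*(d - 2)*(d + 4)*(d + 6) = d^4 + 8*d^3 + 4*d^2 - 48*d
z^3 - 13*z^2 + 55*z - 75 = (z - 5)^2*(z - 3)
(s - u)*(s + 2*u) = s^2 + s*u - 2*u^2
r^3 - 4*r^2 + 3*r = r*(r - 3)*(r - 1)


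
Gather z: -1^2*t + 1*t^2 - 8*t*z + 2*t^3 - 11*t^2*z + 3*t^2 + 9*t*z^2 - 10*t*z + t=2*t^3 + 4*t^2 + 9*t*z^2 + z*(-11*t^2 - 18*t)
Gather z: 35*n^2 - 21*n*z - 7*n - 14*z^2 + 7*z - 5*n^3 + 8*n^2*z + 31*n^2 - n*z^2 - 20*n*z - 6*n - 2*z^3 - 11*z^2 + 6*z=-5*n^3 + 66*n^2 - 13*n - 2*z^3 + z^2*(-n - 25) + z*(8*n^2 - 41*n + 13)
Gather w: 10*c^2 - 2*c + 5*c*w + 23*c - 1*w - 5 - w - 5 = 10*c^2 + 21*c + w*(5*c - 2) - 10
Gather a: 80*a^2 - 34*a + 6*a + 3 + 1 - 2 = 80*a^2 - 28*a + 2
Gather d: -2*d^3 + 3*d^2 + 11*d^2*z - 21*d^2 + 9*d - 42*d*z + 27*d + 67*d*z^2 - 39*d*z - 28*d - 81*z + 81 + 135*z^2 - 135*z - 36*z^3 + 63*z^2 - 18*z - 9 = -2*d^3 + d^2*(11*z - 18) + d*(67*z^2 - 81*z + 8) - 36*z^3 + 198*z^2 - 234*z + 72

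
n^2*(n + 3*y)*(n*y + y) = n^4*y + 3*n^3*y^2 + n^3*y + 3*n^2*y^2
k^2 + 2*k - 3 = (k - 1)*(k + 3)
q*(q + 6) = q^2 + 6*q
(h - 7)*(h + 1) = h^2 - 6*h - 7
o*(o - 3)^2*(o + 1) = o^4 - 5*o^3 + 3*o^2 + 9*o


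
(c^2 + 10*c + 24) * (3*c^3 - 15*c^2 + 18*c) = 3*c^5 + 15*c^4 - 60*c^3 - 180*c^2 + 432*c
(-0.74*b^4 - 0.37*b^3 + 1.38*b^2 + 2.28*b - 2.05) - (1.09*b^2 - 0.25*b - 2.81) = -0.74*b^4 - 0.37*b^3 + 0.29*b^2 + 2.53*b + 0.76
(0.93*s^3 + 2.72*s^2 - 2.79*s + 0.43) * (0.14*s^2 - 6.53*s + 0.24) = 0.1302*s^5 - 5.6921*s^4 - 17.929*s^3 + 18.9317*s^2 - 3.4775*s + 0.1032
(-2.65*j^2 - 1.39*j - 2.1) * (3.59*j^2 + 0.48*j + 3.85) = -9.5135*j^4 - 6.2621*j^3 - 18.4087*j^2 - 6.3595*j - 8.085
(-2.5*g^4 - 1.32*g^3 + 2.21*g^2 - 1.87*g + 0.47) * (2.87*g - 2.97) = -7.175*g^5 + 3.6366*g^4 + 10.2631*g^3 - 11.9306*g^2 + 6.9028*g - 1.3959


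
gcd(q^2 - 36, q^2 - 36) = q^2 - 36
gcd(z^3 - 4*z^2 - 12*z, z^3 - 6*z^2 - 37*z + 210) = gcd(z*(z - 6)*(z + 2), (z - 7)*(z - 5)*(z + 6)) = 1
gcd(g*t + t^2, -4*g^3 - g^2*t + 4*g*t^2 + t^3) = g + t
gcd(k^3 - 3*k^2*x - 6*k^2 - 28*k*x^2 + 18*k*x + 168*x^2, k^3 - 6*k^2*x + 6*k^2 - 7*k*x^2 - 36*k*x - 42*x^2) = -k + 7*x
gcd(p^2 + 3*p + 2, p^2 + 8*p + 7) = p + 1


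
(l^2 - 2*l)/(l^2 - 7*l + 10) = l/(l - 5)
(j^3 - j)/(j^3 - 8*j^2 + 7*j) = (j + 1)/(j - 7)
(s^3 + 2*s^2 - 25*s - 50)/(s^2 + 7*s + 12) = (s^3 + 2*s^2 - 25*s - 50)/(s^2 + 7*s + 12)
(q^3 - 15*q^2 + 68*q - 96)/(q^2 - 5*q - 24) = (q^2 - 7*q + 12)/(q + 3)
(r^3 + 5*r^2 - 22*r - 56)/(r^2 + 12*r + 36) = (r^3 + 5*r^2 - 22*r - 56)/(r^2 + 12*r + 36)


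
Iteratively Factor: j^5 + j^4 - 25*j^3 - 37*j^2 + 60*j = (j)*(j^4 + j^3 - 25*j^2 - 37*j + 60) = j*(j + 4)*(j^3 - 3*j^2 - 13*j + 15) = j*(j + 3)*(j + 4)*(j^2 - 6*j + 5) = j*(j - 5)*(j + 3)*(j + 4)*(j - 1)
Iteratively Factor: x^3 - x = (x + 1)*(x^2 - x) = x*(x + 1)*(x - 1)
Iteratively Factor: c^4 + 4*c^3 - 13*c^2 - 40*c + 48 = (c + 4)*(c^3 - 13*c + 12) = (c - 1)*(c + 4)*(c^2 + c - 12) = (c - 3)*(c - 1)*(c + 4)*(c + 4)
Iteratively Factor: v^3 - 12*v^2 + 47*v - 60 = (v - 3)*(v^2 - 9*v + 20) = (v - 4)*(v - 3)*(v - 5)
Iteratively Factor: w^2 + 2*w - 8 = (w + 4)*(w - 2)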